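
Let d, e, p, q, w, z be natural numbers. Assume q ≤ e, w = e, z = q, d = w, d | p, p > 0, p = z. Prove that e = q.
Since p = z and z = q, p = q. d = w and w = e, hence d = e. Since d | p, e | p. From p > 0, e ≤ p. Since p = q, e ≤ q. q ≤ e, so q = e. Then e = q.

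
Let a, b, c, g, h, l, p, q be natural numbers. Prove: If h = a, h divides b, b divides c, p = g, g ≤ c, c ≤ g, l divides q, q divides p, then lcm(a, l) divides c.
h divides b and b divides c, hence h divides c. h = a, so a divides c. g ≤ c and c ≤ g, thus g = c. p = g, so p = c. l divides q and q divides p, thus l divides p. p = c, so l divides c. Since a divides c, lcm(a, l) divides c.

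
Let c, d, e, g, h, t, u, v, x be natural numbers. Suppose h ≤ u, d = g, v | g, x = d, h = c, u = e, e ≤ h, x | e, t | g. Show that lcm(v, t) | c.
u = e and h ≤ u, so h ≤ e. Since e ≤ h, e = h. h = c, so e = c. Because v | g and t | g, lcm(v, t) | g. From x = d and x | e, d | e. Because d = g, g | e. lcm(v, t) | g, so lcm(v, t) | e. e = c, so lcm(v, t) | c.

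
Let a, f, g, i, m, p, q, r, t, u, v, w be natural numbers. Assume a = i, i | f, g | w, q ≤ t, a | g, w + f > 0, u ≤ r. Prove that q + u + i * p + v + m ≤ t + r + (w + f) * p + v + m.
Since a | g and g | w, a | w. a = i, so i | w. i | f, so i | w + f. From w + f > 0, i ≤ w + f. Then i * p ≤ (w + f) * p. u ≤ r, so u + i * p ≤ r + (w + f) * p. q ≤ t, so q + u + i * p ≤ t + r + (w + f) * p. Then q + u + i * p + v ≤ t + r + (w + f) * p + v. Then q + u + i * p + v + m ≤ t + r + (w + f) * p + v + m.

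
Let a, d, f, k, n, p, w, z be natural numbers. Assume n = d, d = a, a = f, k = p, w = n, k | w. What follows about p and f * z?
p | f * z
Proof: Because n = d and d = a, n = a. Since a = f, n = f. w = n and k | w, thus k | n. From k = p, p | n. Since n = f, p | f. Then p | f * z.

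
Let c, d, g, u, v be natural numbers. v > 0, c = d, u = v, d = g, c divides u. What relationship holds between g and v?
g ≤ v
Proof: From c = d and c divides u, d divides u. Since u = v, d divides v. Since v > 0, d ≤ v. d = g, so g ≤ v.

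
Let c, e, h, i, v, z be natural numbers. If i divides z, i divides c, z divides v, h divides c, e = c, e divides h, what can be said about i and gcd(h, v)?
i divides gcd(h, v)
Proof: e = c and e divides h, therefore c divides h. h divides c, so c = h. Since i divides c, i divides h. Because i divides z and z divides v, i divides v. i divides h, so i divides gcd(h, v).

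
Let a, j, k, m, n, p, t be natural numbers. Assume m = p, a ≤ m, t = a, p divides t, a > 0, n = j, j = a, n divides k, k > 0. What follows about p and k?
p ≤ k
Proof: m = p and a ≤ m, thus a ≤ p. t = a and p divides t, hence p divides a. Since a > 0, p ≤ a. a ≤ p, so a = p. n = j and j = a, therefore n = a. n divides k, so a divides k. Since k > 0, a ≤ k. Since a = p, p ≤ k.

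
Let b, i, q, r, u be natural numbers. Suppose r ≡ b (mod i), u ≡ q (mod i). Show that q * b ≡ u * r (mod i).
u ≡ q (mod i) and r ≡ b (mod i), hence u * r ≡ q * b (mod i). Then q * b ≡ u * r (mod i).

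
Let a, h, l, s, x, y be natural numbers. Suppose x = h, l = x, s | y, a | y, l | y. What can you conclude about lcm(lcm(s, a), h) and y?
lcm(lcm(s, a), h) | y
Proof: Since s | y and a | y, lcm(s, a) | y. l = x and x = h, so l = h. l | y, so h | y. From lcm(s, a) | y, lcm(lcm(s, a), h) | y.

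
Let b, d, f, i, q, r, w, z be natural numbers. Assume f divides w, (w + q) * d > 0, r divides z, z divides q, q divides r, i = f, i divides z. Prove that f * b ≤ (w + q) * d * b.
From q divides r and r divides z, q divides z. z divides q, so z = q. i divides z, so i divides q. From i = f, f divides q. Because f divides w, f divides w + q. Then f divides (w + q) * d. Since (w + q) * d > 0, f ≤ (w + q) * d. By multiplying by a non-negative, f * b ≤ (w + q) * d * b.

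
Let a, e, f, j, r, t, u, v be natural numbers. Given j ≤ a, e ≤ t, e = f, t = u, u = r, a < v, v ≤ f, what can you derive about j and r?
j < r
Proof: From t = u and u = r, t = r. Because a < v and v ≤ f, a < f. Because e = f and e ≤ t, f ≤ t. a < f, so a < t. j ≤ a, so j < t. t = r, so j < r.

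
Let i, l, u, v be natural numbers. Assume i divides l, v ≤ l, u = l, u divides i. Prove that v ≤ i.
u = l and u divides i, thus l divides i. i divides l, so l = i. v ≤ l, so v ≤ i.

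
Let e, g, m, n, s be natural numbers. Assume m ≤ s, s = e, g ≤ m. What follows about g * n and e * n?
g * n ≤ e * n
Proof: s = e and m ≤ s, hence m ≤ e. Since g ≤ m, g ≤ e. By multiplying by a non-negative, g * n ≤ e * n.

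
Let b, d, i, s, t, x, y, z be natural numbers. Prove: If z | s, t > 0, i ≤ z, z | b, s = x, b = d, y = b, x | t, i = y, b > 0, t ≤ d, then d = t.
z | b and b > 0, thus z ≤ b. i = y and y = b, so i = b. From i ≤ z, b ≤ z. z ≤ b, so z = b. Since b = d, z = d. z | s, so d | s. From s = x, d | x. x | t, so d | t. Since t > 0, d ≤ t. t ≤ d, so d = t.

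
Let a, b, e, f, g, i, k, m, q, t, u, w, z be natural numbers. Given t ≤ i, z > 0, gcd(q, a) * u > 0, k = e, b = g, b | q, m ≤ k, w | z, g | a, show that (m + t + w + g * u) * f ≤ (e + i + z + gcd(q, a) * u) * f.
Since k = e and m ≤ k, m ≤ e. w | z and z > 0, thus w ≤ z. t ≤ i, so t + w ≤ i + z. From m ≤ e, m + t + w ≤ e + i + z. b = g and b | q, therefore g | q. Since g | a, g | gcd(q, a). Then g * u | gcd(q, a) * u. Because gcd(q, a) * u > 0, g * u ≤ gcd(q, a) * u. m + t + w ≤ e + i + z, so m + t + w + g * u ≤ e + i + z + gcd(q, a) * u. Then (m + t + w + g * u) * f ≤ (e + i + z + gcd(q, a) * u) * f.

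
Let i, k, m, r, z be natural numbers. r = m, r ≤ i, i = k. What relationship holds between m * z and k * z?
m * z ≤ k * z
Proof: Since r = m and r ≤ i, m ≤ i. i = k, so m ≤ k. Then m * z ≤ k * z.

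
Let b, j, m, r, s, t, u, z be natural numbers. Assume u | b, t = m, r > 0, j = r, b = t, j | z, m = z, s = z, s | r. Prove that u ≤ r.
s = z and s | r, therefore z | r. From j = r and j | z, r | z. z | r, so z = r. From m = z, m = r. b = t and t = m, hence b = m. Since u | b, u | m. m = r, so u | r. r > 0, so u ≤ r.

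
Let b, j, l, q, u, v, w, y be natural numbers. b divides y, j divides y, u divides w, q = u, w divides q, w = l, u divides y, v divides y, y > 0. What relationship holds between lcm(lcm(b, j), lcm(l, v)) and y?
lcm(lcm(b, j), lcm(l, v)) ≤ y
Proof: b divides y and j divides y, so lcm(b, j) divides y. From q = u and w divides q, w divides u. Since u divides w, u = w. Since w = l, u = l. u divides y, so l divides y. Since v divides y, lcm(l, v) divides y. Since lcm(b, j) divides y, lcm(lcm(b, j), lcm(l, v)) divides y. y > 0, so lcm(lcm(b, j), lcm(l, v)) ≤ y.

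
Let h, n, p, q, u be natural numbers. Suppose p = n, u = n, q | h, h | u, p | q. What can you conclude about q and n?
q = n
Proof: u = n and h | u, therefore h | n. Since q | h, q | n. p = n and p | q, hence n | q. q | n, so q = n.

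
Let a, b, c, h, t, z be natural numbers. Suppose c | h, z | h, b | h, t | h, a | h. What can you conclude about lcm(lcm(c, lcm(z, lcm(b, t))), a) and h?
lcm(lcm(c, lcm(z, lcm(b, t))), a) | h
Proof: b | h and t | h, hence lcm(b, t) | h. Since z | h, lcm(z, lcm(b, t)) | h. Since c | h, lcm(c, lcm(z, lcm(b, t))) | h. a | h, so lcm(lcm(c, lcm(z, lcm(b, t))), a) | h.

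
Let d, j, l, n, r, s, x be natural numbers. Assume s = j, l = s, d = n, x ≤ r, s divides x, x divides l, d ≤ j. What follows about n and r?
n ≤ r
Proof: Since d = n and d ≤ j, n ≤ j. l = s and x divides l, so x divides s. s divides x, so x = s. Since s = j, x = j. Since x ≤ r, j ≤ r. Because n ≤ j, n ≤ r.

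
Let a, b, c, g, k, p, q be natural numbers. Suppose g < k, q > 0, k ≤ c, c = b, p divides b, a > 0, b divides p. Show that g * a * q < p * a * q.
Because b divides p and p divides b, b = p. c = b and k ≤ c, therefore k ≤ b. From b = p, k ≤ p. g < k, so g < p. Using a > 0, by multiplying by a positive, g * a < p * a. Combined with q > 0, by multiplying by a positive, g * a * q < p * a * q.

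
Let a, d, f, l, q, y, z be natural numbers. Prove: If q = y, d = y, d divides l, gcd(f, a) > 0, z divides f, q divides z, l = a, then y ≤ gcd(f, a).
q divides z and z divides f, hence q divides f. q = y, so y divides f. d = y and d divides l, thus y divides l. Because l = a, y divides a. Since y divides f, y divides gcd(f, a). From gcd(f, a) > 0, y ≤ gcd(f, a).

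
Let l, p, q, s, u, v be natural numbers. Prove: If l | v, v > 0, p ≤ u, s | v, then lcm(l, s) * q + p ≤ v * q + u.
l | v and s | v, hence lcm(l, s) | v. v > 0, so lcm(l, s) ≤ v. Then lcm(l, s) * q ≤ v * q. p ≤ u, so lcm(l, s) * q + p ≤ v * q + u.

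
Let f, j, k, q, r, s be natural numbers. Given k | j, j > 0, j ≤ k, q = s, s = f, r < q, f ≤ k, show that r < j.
Since k | j and j > 0, k ≤ j. j ≤ k, so k = j. q = s and s = f, thus q = f. Since r < q, r < f. f ≤ k, so r < k. k = j, so r < j.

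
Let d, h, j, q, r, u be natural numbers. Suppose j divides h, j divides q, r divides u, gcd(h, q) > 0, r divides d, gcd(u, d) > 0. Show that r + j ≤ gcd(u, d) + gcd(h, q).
r divides u and r divides d, therefore r divides gcd(u, d). Since gcd(u, d) > 0, r ≤ gcd(u, d). From j divides h and j divides q, j divides gcd(h, q). Since gcd(h, q) > 0, j ≤ gcd(h, q). r ≤ gcd(u, d), so r + j ≤ gcd(u, d) + gcd(h, q).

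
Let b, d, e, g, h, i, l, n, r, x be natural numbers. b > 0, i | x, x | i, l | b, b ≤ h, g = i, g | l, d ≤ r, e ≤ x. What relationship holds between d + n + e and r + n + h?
d + n + e ≤ r + n + h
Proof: d ≤ r, thus d + n ≤ r + n. Because i | x and x | i, i = x. Since g = i and g | l, i | l. Since l | b, i | b. Since b > 0, i ≤ b. Since i = x, x ≤ b. e ≤ x, so e ≤ b. From b ≤ h, e ≤ h. d + n ≤ r + n, so d + n + e ≤ r + n + h.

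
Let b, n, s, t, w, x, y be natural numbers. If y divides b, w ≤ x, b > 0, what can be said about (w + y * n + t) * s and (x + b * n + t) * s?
(w + y * n + t) * s ≤ (x + b * n + t) * s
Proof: Since y divides b and b > 0, y ≤ b. By multiplying by a non-negative, y * n ≤ b * n. Since w ≤ x, w + y * n ≤ x + b * n. Then w + y * n + t ≤ x + b * n + t. By multiplying by a non-negative, (w + y * n + t) * s ≤ (x + b * n + t) * s.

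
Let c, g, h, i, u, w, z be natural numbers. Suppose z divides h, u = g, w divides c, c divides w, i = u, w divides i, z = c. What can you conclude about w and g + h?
w divides g + h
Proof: From i = u and u = g, i = g. Since w divides i, w divides g. From c divides w and w divides c, c = w. z = c and z divides h, hence c divides h. c = w, so w divides h. Since w divides g, w divides g + h.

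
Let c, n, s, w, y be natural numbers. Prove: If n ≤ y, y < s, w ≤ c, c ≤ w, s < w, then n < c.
Because n ≤ y and y < s, n < s. w ≤ c and c ≤ w, so w = c. From s < w, s < c. Because n < s, n < c.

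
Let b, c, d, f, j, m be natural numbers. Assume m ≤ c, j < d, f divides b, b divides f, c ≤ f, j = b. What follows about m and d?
m < d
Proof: f divides b and b divides f, thus f = b. Since m ≤ c and c ≤ f, m ≤ f. f = b, so m ≤ b. From j = b and j < d, b < d. Since m ≤ b, m < d.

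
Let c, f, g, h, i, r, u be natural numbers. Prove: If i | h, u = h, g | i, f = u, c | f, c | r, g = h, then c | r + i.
Since g = h and g | i, h | i. Because i | h, h = i. f = u and u = h, therefore f = h. c | f, so c | h. Because h = i, c | i. Since c | r, c | r + i.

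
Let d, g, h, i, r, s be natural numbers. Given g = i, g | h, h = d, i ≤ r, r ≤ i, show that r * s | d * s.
Since i ≤ r and r ≤ i, i = r. Since g = i, g = r. h = d and g | h, hence g | d. Since g = r, r | d. Then r * s | d * s.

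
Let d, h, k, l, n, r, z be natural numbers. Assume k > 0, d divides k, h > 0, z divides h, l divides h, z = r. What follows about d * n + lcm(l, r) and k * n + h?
d * n + lcm(l, r) ≤ k * n + h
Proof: Because d divides k and k > 0, d ≤ k. By multiplying by a non-negative, d * n ≤ k * n. z = r and z divides h, therefore r divides h. l divides h, so lcm(l, r) divides h. h > 0, so lcm(l, r) ≤ h. Since d * n ≤ k * n, d * n + lcm(l, r) ≤ k * n + h.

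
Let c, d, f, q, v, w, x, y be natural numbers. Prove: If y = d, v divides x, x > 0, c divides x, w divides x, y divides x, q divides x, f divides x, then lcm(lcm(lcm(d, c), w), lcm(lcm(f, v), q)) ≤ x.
y = d and y divides x, so d divides x. c divides x, so lcm(d, c) divides x. Since w divides x, lcm(lcm(d, c), w) divides x. f divides x and v divides x, therefore lcm(f, v) divides x. Since q divides x, lcm(lcm(f, v), q) divides x. lcm(lcm(d, c), w) divides x, so lcm(lcm(lcm(d, c), w), lcm(lcm(f, v), q)) divides x. x > 0, so lcm(lcm(lcm(d, c), w), lcm(lcm(f, v), q)) ≤ x.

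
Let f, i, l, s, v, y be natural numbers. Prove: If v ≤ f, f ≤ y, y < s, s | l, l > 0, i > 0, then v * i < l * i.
Since v ≤ f and f ≤ y, v ≤ y. Since y < s, v < s. s | l and l > 0, hence s ≤ l. Since v < s, v < l. Since i > 0, v * i < l * i.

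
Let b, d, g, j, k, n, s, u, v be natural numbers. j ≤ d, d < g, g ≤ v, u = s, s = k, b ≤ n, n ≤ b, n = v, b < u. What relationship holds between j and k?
j < k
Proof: j ≤ d and d < g, therefore j < g. Since g ≤ v, j < v. u = s and s = k, therefore u = k. b ≤ n and n ≤ b, thus b = n. n = v, so b = v. Since b < u, v < u. u = k, so v < k. j < v, so j < k.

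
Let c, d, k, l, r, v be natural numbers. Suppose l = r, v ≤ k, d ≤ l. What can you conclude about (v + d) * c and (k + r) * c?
(v + d) * c ≤ (k + r) * c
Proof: l = r and d ≤ l, so d ≤ r. Since v ≤ k, v + d ≤ k + r. Then (v + d) * c ≤ (k + r) * c.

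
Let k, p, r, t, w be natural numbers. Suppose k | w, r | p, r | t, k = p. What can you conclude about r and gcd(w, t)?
r | gcd(w, t)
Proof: k = p and k | w, thus p | w. Since r | p, r | w. Since r | t, r | gcd(w, t).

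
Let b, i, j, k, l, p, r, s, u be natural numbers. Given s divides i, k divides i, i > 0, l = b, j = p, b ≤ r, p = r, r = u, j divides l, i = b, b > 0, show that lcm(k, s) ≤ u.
j = p and p = r, hence j = r. Since l = b and j divides l, j divides b. j = r, so r divides b. b > 0, so r ≤ b. Since b ≤ r, b = r. From r = u, b = u. Because k divides i and s divides i, lcm(k, s) divides i. Since i > 0, lcm(k, s) ≤ i. i = b, so lcm(k, s) ≤ b. b = u, so lcm(k, s) ≤ u.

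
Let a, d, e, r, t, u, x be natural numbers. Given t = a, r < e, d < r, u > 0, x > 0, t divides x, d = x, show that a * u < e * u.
t divides x and x > 0, hence t ≤ x. Because d < r and r < e, d < e. Because d = x, x < e. t ≤ x, so t < e. t = a, so a < e. From u > 0, by multiplying by a positive, a * u < e * u.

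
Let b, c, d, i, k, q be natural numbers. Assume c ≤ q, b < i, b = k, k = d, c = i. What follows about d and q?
d < q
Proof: b = k and k = d, thus b = d. c = i and c ≤ q, so i ≤ q. Since b < i, b < q. Since b = d, d < q.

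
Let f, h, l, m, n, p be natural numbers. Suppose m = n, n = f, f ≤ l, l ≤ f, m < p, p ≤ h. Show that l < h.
Because m = n and n = f, m = f. f ≤ l and l ≤ f, thus f = l. From m = f, m = l. From m < p and p ≤ h, m < h. Since m = l, l < h.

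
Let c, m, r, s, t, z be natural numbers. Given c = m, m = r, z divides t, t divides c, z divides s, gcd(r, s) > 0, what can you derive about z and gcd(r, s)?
z ≤ gcd(r, s)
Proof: Because c = m and m = r, c = r. z divides t and t divides c, thus z divides c. c = r, so z divides r. z divides s, so z divides gcd(r, s). Since gcd(r, s) > 0, z ≤ gcd(r, s).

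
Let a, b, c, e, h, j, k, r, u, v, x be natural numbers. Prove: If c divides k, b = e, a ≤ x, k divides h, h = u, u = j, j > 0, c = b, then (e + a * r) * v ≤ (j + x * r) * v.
h = u and k divides h, hence k divides u. Since c divides k, c divides u. c = b, so b divides u. Since u = j, b divides j. b = e, so e divides j. j > 0, so e ≤ j. From a ≤ x, by multiplying by a non-negative, a * r ≤ x * r. Since e ≤ j, e + a * r ≤ j + x * r. By multiplying by a non-negative, (e + a * r) * v ≤ (j + x * r) * v.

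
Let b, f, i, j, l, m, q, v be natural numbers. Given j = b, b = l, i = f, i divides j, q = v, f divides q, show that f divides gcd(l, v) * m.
j = b and b = l, thus j = l. Since i = f and i divides j, f divides j. j = l, so f divides l. q = v and f divides q, therefore f divides v. f divides l, so f divides gcd(l, v). Then f divides gcd(l, v) * m.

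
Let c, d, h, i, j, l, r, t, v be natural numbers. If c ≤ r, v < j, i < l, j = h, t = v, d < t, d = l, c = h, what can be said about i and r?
i < r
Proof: t = v and d < t, hence d < v. j = h and v < j, so v < h. Because d < v, d < h. c = h and c ≤ r, hence h ≤ r. d < h, so d < r. Because d = l, l < r. i < l, so i < r.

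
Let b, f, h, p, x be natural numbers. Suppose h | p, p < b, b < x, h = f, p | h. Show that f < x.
p | h and h | p, thus p = h. Since h = f, p = f. From p < b and b < x, p < x. Since p = f, f < x.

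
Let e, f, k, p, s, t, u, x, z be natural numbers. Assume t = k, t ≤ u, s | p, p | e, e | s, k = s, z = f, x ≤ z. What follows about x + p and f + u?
x + p ≤ f + u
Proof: z = f and x ≤ z, hence x ≤ f. t = k and k = s, hence t = s. From p | e and e | s, p | s. Since s | p, s = p. Since t = s, t = p. Since t ≤ u, p ≤ u. x ≤ f, so x + p ≤ f + u.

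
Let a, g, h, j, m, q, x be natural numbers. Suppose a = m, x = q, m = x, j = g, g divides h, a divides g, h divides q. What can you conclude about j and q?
j = q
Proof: g divides h and h divides q, thus g divides q. m = x and x = q, hence m = q. a = m and a divides g, hence m divides g. Since m = q, q divides g. g divides q, so g = q. j = g, so j = q.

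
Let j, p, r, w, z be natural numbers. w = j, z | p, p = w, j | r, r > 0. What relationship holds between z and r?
z ≤ r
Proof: p = w and w = j, thus p = j. Since z | p, z | j. j | r, so z | r. Since r > 0, z ≤ r.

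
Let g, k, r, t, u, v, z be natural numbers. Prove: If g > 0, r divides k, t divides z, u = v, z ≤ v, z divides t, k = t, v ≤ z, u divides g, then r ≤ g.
Because k = t and r divides k, r divides t. Since v ≤ z and z ≤ v, v = z. z divides t and t divides z, hence z = t. Since v = z, v = t. Since u = v, u = t. Since u divides g, t divides g. r divides t, so r divides g. g > 0, so r ≤ g.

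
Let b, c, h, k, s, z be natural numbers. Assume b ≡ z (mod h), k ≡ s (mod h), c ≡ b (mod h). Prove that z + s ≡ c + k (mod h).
Since c ≡ b (mod h) and b ≡ z (mod h), c ≡ z (mod h). From k ≡ s (mod h), by adding congruences, c + k ≡ z + s (mod h). Then z + s ≡ c + k (mod h).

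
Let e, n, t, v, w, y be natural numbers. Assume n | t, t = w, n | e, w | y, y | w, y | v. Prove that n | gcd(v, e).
w | y and y | w, thus w = y. Since t = w, t = y. n | t, so n | y. From y | v, n | v. Since n | e, n | gcd(v, e).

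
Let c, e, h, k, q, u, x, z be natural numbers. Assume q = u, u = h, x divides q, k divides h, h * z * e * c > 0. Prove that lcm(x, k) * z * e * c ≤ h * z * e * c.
q = u and u = h, so q = h. From x divides q, x divides h. k divides h, so lcm(x, k) divides h. Then lcm(x, k) * z divides h * z. Then lcm(x, k) * z * e divides h * z * e. Then lcm(x, k) * z * e * c divides h * z * e * c. Since h * z * e * c > 0, lcm(x, k) * z * e * c ≤ h * z * e * c.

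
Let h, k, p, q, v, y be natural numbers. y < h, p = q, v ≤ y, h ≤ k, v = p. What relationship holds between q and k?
q < k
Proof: v = p and p = q, hence v = q. v ≤ y and y < h, hence v < h. v = q, so q < h. From h ≤ k, q < k.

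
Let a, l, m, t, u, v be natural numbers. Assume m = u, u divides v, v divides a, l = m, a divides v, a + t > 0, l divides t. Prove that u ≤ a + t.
v divides a and a divides v, so v = a. u divides v, so u divides a. l = m and l divides t, so m divides t. Since m = u, u divides t. u divides a, so u divides a + t. a + t > 0, so u ≤ a + t.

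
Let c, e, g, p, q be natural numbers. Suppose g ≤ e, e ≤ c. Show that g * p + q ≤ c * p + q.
g ≤ e and e ≤ c, so g ≤ c. Then g * p ≤ c * p. Then g * p + q ≤ c * p + q.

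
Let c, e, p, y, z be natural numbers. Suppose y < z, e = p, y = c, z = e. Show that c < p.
z = e and y < z, thus y < e. y = c, so c < e. Since e = p, c < p.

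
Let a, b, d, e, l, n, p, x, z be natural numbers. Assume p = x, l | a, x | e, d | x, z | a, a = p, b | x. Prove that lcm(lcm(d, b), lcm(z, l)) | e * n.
d | x and b | x, thus lcm(d, b) | x. a = p and p = x, therefore a = x. Since z | a and l | a, lcm(z, l) | a. Since a = x, lcm(z, l) | x. From lcm(d, b) | x, lcm(lcm(d, b), lcm(z, l)) | x. x | e, so lcm(lcm(d, b), lcm(z, l)) | e. Then lcm(lcm(d, b), lcm(z, l)) | e * n.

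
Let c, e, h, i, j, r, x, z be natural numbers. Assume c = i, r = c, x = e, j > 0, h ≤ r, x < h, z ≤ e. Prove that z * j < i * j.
r = c and c = i, therefore r = i. Since x = e and x < h, e < h. h ≤ r, so e < r. r = i, so e < i. z ≤ e, so z < i. j > 0, so z * j < i * j.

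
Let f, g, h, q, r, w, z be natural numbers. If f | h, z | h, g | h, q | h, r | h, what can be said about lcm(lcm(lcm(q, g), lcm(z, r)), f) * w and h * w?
lcm(lcm(lcm(q, g), lcm(z, r)), f) * w | h * w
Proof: From q | h and g | h, lcm(q, g) | h. z | h and r | h, so lcm(z, r) | h. Since lcm(q, g) | h, lcm(lcm(q, g), lcm(z, r)) | h. f | h, so lcm(lcm(lcm(q, g), lcm(z, r)), f) | h. Then lcm(lcm(lcm(q, g), lcm(z, r)), f) * w | h * w.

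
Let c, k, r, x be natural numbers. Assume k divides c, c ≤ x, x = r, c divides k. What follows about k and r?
k ≤ r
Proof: Because c divides k and k divides c, c = k. c ≤ x, so k ≤ x. x = r, so k ≤ r.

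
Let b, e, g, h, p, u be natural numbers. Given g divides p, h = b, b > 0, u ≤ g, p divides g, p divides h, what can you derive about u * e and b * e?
u * e ≤ b * e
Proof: Since p divides g and g divides p, p = g. Since p divides h, g divides h. Since h = b, g divides b. b > 0, so g ≤ b. Since u ≤ g, u ≤ b. By multiplying by a non-negative, u * e ≤ b * e.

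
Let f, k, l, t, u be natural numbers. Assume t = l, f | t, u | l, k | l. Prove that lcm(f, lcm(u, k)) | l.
Since t = l and f | t, f | l. u | l and k | l, so lcm(u, k) | l. Since f | l, lcm(f, lcm(u, k)) | l.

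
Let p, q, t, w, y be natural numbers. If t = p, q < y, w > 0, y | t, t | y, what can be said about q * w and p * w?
q * w < p * w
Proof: y | t and t | y, so y = t. Since t = p, y = p. Since q < y, q < p. w > 0, so q * w < p * w.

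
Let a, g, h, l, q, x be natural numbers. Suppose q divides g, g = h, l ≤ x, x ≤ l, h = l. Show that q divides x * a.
g = h and h = l, hence g = l. l ≤ x and x ≤ l, so l = x. Since g = l, g = x. Since q divides g, q divides x. Then q divides x * a.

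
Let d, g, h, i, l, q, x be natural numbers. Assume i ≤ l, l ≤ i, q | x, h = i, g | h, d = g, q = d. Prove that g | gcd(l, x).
i ≤ l and l ≤ i, so i = l. Because h = i, h = l. g | h, so g | l. q = d and q | x, hence d | x. Because d = g, g | x. From g | l, g | gcd(l, x).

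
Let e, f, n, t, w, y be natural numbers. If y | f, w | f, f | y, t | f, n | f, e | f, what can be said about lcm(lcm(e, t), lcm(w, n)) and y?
lcm(lcm(e, t), lcm(w, n)) | y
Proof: f | y and y | f, hence f = y. e | f and t | f, so lcm(e, t) | f. Since w | f and n | f, lcm(w, n) | f. lcm(e, t) | f, so lcm(lcm(e, t), lcm(w, n)) | f. Since f = y, lcm(lcm(e, t), lcm(w, n)) | y.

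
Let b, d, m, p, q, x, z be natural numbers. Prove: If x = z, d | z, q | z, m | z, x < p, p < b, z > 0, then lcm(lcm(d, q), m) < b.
From d | z and q | z, lcm(d, q) | z. m | z, so lcm(lcm(d, q), m) | z. Since z > 0, lcm(lcm(d, q), m) ≤ z. Since x = z and x < p, z < p. Since lcm(lcm(d, q), m) ≤ z, lcm(lcm(d, q), m) < p. From p < b, lcm(lcm(d, q), m) < b.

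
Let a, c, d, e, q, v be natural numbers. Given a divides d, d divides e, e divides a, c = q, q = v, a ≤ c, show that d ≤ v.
d divides e and e divides a, therefore d divides a. Since a divides d, a = d. Since c = q and q = v, c = v. a ≤ c, so a ≤ v. Since a = d, d ≤ v.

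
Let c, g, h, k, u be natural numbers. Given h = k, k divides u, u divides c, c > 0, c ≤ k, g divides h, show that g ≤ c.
Since k divides u and u divides c, k divides c. Because c > 0, k ≤ c. c ≤ k, so k = c. h = k, so h = c. Since g divides h, g divides c. Since c > 0, g ≤ c.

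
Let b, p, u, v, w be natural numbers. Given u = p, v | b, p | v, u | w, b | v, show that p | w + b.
u = p and u | w, so p | w. From v | b and b | v, v = b. Since p | v, p | b. p | w, so p | w + b.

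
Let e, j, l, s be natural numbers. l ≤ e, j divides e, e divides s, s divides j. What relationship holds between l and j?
l ≤ j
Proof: Because e divides s and s divides j, e divides j. Since j divides e, e = j. l ≤ e, so l ≤ j.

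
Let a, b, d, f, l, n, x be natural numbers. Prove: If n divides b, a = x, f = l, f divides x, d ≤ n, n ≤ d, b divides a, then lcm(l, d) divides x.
Since f = l and f divides x, l divides x. From n ≤ d and d ≤ n, n = d. n divides b and b divides a, hence n divides a. Because a = x, n divides x. n = d, so d divides x. l divides x, so lcm(l, d) divides x.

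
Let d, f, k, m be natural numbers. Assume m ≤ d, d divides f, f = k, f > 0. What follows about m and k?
m ≤ k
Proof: d divides f and f > 0, so d ≤ f. f = k, so d ≤ k. Since m ≤ d, m ≤ k.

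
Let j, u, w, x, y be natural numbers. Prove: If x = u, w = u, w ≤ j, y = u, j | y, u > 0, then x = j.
From w = u and w ≤ j, u ≤ j. y = u and j | y, hence j | u. u > 0, so j ≤ u. u ≤ j, so u = j. Since x = u, x = j.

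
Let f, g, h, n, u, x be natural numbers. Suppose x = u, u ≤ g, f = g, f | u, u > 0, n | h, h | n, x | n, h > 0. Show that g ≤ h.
Since f = g and f | u, g | u. Since u > 0, g ≤ u. Since u ≤ g, u = g. Since x = u, x = g. n | h and h | n, so n = h. Since x | n, x | h. h > 0, so x ≤ h. Since x = g, g ≤ h.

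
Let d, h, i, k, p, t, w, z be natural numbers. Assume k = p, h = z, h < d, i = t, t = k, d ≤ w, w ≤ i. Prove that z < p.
h = z and h < d, so z < d. From i = t and t = k, i = k. d ≤ w and w ≤ i, thus d ≤ i. From i = k, d ≤ k. Because z < d, z < k. k = p, so z < p.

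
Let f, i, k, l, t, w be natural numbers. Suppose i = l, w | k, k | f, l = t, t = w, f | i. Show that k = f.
l = t and t = w, so l = w. i = l and f | i, therefore f | l. From l = w, f | w. Since w | k, f | k. Since k | f, k = f.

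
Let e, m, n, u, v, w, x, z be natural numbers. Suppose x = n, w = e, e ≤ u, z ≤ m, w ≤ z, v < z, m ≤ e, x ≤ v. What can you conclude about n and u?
n < u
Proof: Since z ≤ m and m ≤ e, z ≤ e. w = e and w ≤ z, so e ≤ z. z ≤ e, so z = e. x ≤ v and v < z, therefore x < z. x = n, so n < z. z = e, so n < e. Since e ≤ u, n < u.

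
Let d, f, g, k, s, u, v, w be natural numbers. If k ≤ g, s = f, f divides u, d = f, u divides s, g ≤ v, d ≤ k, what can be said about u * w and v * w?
u * w ≤ v * w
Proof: Since s = f and u divides s, u divides f. Since f divides u, f = u. Since d = f, d = u. d ≤ k and k ≤ g, so d ≤ g. d = u, so u ≤ g. Since g ≤ v, u ≤ v. By multiplying by a non-negative, u * w ≤ v * w.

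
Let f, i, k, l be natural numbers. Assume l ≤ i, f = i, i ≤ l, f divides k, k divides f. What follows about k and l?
k = l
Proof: k divides f and f divides k, hence k = f. f = i, so k = i. Because i ≤ l and l ≤ i, i = l. From k = i, k = l.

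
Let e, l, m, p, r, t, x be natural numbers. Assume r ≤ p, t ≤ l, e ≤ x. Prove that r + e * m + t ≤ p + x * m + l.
e ≤ x. By multiplying by a non-negative, e * m ≤ x * m. t ≤ l, so e * m + t ≤ x * m + l. Since r ≤ p, r + e * m + t ≤ p + x * m + l.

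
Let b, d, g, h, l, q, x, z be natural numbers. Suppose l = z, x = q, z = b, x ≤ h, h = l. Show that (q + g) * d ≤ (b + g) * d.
From l = z and z = b, l = b. x = q and x ≤ h, thus q ≤ h. Since h = l, q ≤ l. Since l = b, q ≤ b. Then q + g ≤ b + g. By multiplying by a non-negative, (q + g) * d ≤ (b + g) * d.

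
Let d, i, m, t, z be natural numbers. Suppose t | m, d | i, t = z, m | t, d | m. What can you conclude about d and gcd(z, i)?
d | gcd(z, i)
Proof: m | t and t | m, so m = t. t = z, so m = z. d | m, so d | z. d | i, so d | gcd(z, i).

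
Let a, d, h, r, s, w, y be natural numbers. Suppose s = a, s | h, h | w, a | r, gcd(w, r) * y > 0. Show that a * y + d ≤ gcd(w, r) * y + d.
Since s | h and h | w, s | w. Since s = a, a | w. Since a | r, a | gcd(w, r). Then a * y | gcd(w, r) * y. Since gcd(w, r) * y > 0, a * y ≤ gcd(w, r) * y. Then a * y + d ≤ gcd(w, r) * y + d.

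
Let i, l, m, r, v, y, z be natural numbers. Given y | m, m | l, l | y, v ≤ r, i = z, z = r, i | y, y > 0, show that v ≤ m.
m | l and l | y, thus m | y. Since y | m, y = m. i = z and z = r, thus i = r. Since i | y, r | y. Since y > 0, r ≤ y. From v ≤ r, v ≤ y. From y = m, v ≤ m.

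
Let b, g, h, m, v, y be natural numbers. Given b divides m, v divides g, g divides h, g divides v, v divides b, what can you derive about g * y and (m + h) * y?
g * y divides (m + h) * y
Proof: v divides g and g divides v, so v = g. v divides b and b divides m, hence v divides m. Since v = g, g divides m. Since g divides h, g divides m + h. Then g * y divides (m + h) * y.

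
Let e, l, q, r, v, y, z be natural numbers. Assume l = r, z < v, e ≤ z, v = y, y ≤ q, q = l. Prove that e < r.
v = y and z < v, hence z < y. q = l and l = r, therefore q = r. y ≤ q, so y ≤ r. z < y, so z < r. Since e ≤ z, e < r.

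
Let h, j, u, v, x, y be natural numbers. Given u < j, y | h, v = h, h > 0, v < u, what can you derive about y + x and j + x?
y + x < j + x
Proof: y | h and h > 0, thus y ≤ h. Since v = h and v < u, h < u. Because u < j, h < j. y ≤ h, so y < j. Then y + x < j + x.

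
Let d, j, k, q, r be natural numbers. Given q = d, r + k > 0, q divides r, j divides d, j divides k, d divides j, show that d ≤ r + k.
q = d and q divides r, so d divides r. j divides d and d divides j, thus j = d. j divides k, so d divides k. d divides r, so d divides r + k. Because r + k > 0, d ≤ r + k.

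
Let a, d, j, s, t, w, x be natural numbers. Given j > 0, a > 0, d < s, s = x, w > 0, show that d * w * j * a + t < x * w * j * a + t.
From s = x and d < s, d < x. w > 0, so d * w < x * w. j > 0, so d * w * j < x * w * j. a > 0, so d * w * j * a < x * w * j * a. Then d * w * j * a + t < x * w * j * a + t.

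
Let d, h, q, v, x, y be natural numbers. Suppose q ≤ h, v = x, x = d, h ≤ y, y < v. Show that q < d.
v = x and x = d, so v = d. h ≤ y and y < v, therefore h < v. From v = d, h < d. Since q ≤ h, q < d.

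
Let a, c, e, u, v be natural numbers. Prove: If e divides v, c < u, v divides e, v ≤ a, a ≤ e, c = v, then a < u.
e divides v and v divides e, therefore e = v. Since a ≤ e, a ≤ v. Since v ≤ a, v = a. Since c = v, c = a. c < u, so a < u.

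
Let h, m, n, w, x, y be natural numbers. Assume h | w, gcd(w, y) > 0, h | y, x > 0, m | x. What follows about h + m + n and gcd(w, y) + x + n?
h + m + n ≤ gcd(w, y) + x + n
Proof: h | w and h | y, therefore h | gcd(w, y). gcd(w, y) > 0, so h ≤ gcd(w, y). m | x and x > 0, therefore m ≤ x. Because h ≤ gcd(w, y), h + m ≤ gcd(w, y) + x. Then h + m + n ≤ gcd(w, y) + x + n.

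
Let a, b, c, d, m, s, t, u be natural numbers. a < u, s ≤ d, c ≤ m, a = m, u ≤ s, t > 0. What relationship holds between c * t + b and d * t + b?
c * t + b < d * t + b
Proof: a = m and a < u, so m < u. Since u ≤ s, m < s. From c ≤ m, c < s. Since s ≤ d, c < d. Since t > 0, by multiplying by a positive, c * t < d * t. Then c * t + b < d * t + b.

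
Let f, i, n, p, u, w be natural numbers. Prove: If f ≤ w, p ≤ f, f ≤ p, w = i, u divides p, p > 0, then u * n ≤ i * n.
u divides p and p > 0, so u ≤ p. f ≤ p and p ≤ f, so f = p. Since f ≤ w, p ≤ w. u ≤ p, so u ≤ w. Since w = i, u ≤ i. By multiplying by a non-negative, u * n ≤ i * n.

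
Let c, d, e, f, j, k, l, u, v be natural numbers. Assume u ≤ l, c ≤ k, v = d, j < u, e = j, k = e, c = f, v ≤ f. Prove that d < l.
v = d and v ≤ f, hence d ≤ f. k = e and e = j, therefore k = j. Since c = f and c ≤ k, f ≤ k. k = j, so f ≤ j. Since j < u, f < u. Since u ≤ l, f < l. d ≤ f, so d < l.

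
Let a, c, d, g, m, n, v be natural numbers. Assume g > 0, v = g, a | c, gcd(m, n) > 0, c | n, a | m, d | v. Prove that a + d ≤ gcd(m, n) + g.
a | c and c | n, hence a | n. a | m, so a | gcd(m, n). Since gcd(m, n) > 0, a ≤ gcd(m, n). v = g and d | v, so d | g. g > 0, so d ≤ g. a ≤ gcd(m, n), so a + d ≤ gcd(m, n) + g.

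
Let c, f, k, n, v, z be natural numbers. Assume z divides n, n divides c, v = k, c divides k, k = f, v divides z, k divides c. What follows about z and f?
z = f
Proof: c divides k and k divides c, therefore c = k. z divides n and n divides c, hence z divides c. Since c = k, z divides k. v = k and v divides z, thus k divides z. z divides k, so z = k. k = f, so z = f.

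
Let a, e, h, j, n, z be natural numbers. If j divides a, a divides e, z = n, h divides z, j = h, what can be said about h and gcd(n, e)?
h divides gcd(n, e)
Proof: z = n and h divides z, hence h divides n. j = h and j divides a, therefore h divides a. Since a divides e, h divides e. Since h divides n, h divides gcd(n, e).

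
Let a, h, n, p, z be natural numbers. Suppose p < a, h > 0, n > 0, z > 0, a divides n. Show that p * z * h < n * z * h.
a divides n and n > 0, so a ≤ n. p < a, so p < n. Since z > 0, by multiplying by a positive, p * z < n * z. Combining with h > 0, by multiplying by a positive, p * z * h < n * z * h.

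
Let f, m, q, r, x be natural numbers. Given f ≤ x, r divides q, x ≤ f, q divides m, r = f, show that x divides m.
Because f ≤ x and x ≤ f, f = x. Because r divides q and q divides m, r divides m. r = f, so f divides m. Since f = x, x divides m.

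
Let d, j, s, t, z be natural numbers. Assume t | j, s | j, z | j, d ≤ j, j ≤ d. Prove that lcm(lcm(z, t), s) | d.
j ≤ d and d ≤ j, thus j = d. z | j and t | j, therefore lcm(z, t) | j. s | j, so lcm(lcm(z, t), s) | j. Because j = d, lcm(lcm(z, t), s) | d.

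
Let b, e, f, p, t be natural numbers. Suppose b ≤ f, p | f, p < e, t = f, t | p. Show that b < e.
t = f and t | p, so f | p. Because p | f, f = p. b ≤ f, so b ≤ p. Since p < e, b < e.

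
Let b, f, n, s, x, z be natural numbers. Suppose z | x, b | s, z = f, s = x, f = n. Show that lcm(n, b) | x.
z = f and f = n, so z = n. Because z | x, n | x. s = x and b | s, therefore b | x. Since n | x, lcm(n, b) | x.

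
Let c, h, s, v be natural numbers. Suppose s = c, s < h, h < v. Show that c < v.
s = c and s < h, hence c < h. Since h < v, c < v.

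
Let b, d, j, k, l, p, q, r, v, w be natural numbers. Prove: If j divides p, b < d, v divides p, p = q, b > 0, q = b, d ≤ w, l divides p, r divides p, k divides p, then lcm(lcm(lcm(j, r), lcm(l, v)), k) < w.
p = q and q = b, so p = b. j divides p and r divides p, therefore lcm(j, r) divides p. Since l divides p and v divides p, lcm(l, v) divides p. Since lcm(j, r) divides p, lcm(lcm(j, r), lcm(l, v)) divides p. k divides p, so lcm(lcm(lcm(j, r), lcm(l, v)), k) divides p. p = b, so lcm(lcm(lcm(j, r), lcm(l, v)), k) divides b. From b > 0, lcm(lcm(lcm(j, r), lcm(l, v)), k) ≤ b. Since b < d and d ≤ w, b < w. lcm(lcm(lcm(j, r), lcm(l, v)), k) ≤ b, so lcm(lcm(lcm(j, r), lcm(l, v)), k) < w.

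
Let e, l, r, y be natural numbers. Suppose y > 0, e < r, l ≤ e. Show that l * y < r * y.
From l ≤ e and e < r, l < r. y > 0, so l * y < r * y.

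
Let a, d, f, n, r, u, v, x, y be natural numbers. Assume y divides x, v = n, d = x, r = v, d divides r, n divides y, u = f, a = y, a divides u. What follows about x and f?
x divides f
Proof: Since r = v and d divides r, d divides v. Since d = x, x divides v. Since v = n, x divides n. Since n divides y, x divides y. y divides x, so y = x. a = y and a divides u, thus y divides u. u = f, so y divides f. y = x, so x divides f.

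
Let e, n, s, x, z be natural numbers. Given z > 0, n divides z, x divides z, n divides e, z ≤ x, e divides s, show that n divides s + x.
n divides e and e divides s, hence n divides s. Since x divides z and z > 0, x ≤ z. z ≤ x, so z = x. n divides z, so n divides x. n divides s, so n divides s + x.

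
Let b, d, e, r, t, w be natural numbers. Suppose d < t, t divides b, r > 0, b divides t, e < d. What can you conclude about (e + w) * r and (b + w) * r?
(e + w) * r < (b + w) * r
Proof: t divides b and b divides t, therefore t = b. e < d and d < t, so e < t. t = b, so e < b. Then e + w < b + w. Using r > 0, by multiplying by a positive, (e + w) * r < (b + w) * r.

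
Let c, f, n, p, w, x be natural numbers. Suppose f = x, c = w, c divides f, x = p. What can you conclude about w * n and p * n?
w * n divides p * n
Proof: f = x and x = p, hence f = p. From c divides f, c divides p. c = w, so w divides p. Then w * n divides p * n.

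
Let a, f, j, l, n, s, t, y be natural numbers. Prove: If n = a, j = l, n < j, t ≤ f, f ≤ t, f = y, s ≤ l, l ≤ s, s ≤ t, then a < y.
j = l and n < j, so n < l. n = a, so a < l. t ≤ f and f ≤ t, so t = f. Since f = y, t = y. Because s ≤ l and l ≤ s, s = l. Since s ≤ t, l ≤ t. Since t = y, l ≤ y. a < l, so a < y.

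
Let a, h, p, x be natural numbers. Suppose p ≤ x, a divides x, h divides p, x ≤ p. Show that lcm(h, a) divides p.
Because x ≤ p and p ≤ x, x = p. Since a divides x, a divides p. Since h divides p, lcm(h, a) divides p.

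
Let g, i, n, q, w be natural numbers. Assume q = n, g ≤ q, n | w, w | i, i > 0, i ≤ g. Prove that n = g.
From q = n and g ≤ q, g ≤ n. From n | w and w | i, n | i. i > 0, so n ≤ i. i ≤ g, so n ≤ g. g ≤ n, so g = n. Then n = g.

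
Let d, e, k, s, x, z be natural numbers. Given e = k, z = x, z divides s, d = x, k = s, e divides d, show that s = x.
Because e = k and k = s, e = s. d = x and e divides d, thus e divides x. From e = s, s divides x. z = x and z divides s, so x divides s. Since s divides x, s = x.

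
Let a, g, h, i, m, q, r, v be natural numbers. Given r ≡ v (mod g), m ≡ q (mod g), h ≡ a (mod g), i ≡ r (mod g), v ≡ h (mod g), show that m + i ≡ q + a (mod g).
i ≡ r (mod g) and r ≡ v (mod g), thus i ≡ v (mod g). v ≡ h (mod g), so i ≡ h (mod g). Since h ≡ a (mod g), i ≡ a (mod g). From m ≡ q (mod g), by adding congruences, m + i ≡ q + a (mod g).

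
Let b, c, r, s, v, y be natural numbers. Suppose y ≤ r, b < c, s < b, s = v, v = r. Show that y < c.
s = v and v = r, therefore s = r. s < b and b < c, hence s < c. s = r, so r < c. Since y ≤ r, y < c.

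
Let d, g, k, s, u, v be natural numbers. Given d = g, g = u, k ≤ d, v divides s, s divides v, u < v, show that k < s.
Since d = g and g = u, d = u. k ≤ d, so k ≤ u. v divides s and s divides v, so v = s. From u < v, u < s. Since k ≤ u, k < s.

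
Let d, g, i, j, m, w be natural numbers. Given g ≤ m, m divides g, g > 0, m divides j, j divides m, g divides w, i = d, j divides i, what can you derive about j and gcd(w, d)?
j divides gcd(w, d)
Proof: m divides g and g > 0, thus m ≤ g. Since g ≤ m, g = m. From m divides j and j divides m, m = j. g = m, so g = j. Since g divides w, j divides w. i = d and j divides i, therefore j divides d. From j divides w, j divides gcd(w, d).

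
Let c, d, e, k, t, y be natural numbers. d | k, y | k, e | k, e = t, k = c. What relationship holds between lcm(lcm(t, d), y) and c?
lcm(lcm(t, d), y) | c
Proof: e = t and e | k, therefore t | k. Since d | k, lcm(t, d) | k. y | k, so lcm(lcm(t, d), y) | k. k = c, so lcm(lcm(t, d), y) | c.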